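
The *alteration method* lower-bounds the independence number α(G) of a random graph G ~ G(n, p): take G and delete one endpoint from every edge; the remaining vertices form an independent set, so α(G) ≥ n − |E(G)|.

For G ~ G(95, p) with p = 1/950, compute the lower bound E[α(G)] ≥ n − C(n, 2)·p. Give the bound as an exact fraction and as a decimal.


E[|E(G)|] = C(95, 2)·p = 4465 · (1/950) = 47/10.
E[α(G)] ≥ n − E[|E(G)|] = 95 − 47/10 = 903/10.
Numerically: ≈ 90.300000.
(This is only a lower bound; the true E[α(G)] may be larger.)

E[α(G)] ≥ 903/10 ≈ 90.300000.


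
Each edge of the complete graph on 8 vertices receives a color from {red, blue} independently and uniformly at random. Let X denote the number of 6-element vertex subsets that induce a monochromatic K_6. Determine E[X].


Let X = Σ_S X_S over the C(8, 6) = 28 subsets S of size 6, where X_S = 1 if the K_6 on S is monochromatic.
For a fixed S, the K_6 on S has C(6, 2) = 15 edges. P[all 15 edges red] = (1/2)^15, and likewise for blue, so P[monochromatic] = 2·(1/2)^15 = 2^{1 − 15} = 1/16384.
Summing: E[X] = C(8, 6) · 2^{1 − 15} = 28 · 1/16384 = 7/4096.
Numerically: E[X] ≈ 0.00171.

E[X] = C(8,6)·2^(1−C(6,2)) = 7/4096 ≈ 0.00171.


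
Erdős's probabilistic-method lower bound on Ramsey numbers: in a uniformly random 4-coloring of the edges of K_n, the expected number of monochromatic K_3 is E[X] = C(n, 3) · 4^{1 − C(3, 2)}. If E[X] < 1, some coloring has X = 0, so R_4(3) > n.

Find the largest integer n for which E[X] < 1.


We need C(n, 3) · 4^{1 − 3} < 1, i.e. C(n, 3) < 4^{3 − 1} = 16.
Check values of n near the boundary:
  n = 4: C(4, 3) = 4; 4 < 16? YES
  n = 5: C(5, 3) = 10; 10 < 16? YES
  n = 6: C(6, 3) = 20; 20 < 16? NO
  n = 7: C(7, 3) = 35; 35 < 16? NO
  n = 8: C(8, 3) = 56; 56 < 16? NO
The largest n with C(n, 3) < 16 is n = 5 (where E[X] = 5/8 ≈ 0.6250000). Hence R_4(3) > 5, i.e. R_4(3) ≥ 6.

Largest n = 5; hence R_4(3) > 5.


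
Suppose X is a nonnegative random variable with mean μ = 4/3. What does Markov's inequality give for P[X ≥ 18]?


μ = E[X] = 4/3, a = 18.
Markov: P[X ≥ 18] ≤ μ/a = (4/3)/18 = 2/27.
Numerically: ≈ 0.074074.
(Since a = 18 > μ = 1.333333, the bound 2/27 is < 1 and informative.)

P[X ≥ 18] ≤ 2/27 ≈ 0.074074.


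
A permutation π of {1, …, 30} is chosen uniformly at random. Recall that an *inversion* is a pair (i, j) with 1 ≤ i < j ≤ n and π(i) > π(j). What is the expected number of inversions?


Write X = Σ X_I over the C(30, 2) = 435 pairs i < j, with X_I the indicator of one inversion.
There are 435 indicators.
For each fixed pair i < j, the values π(i) and π(j) are two distinct elements of {1, …, 30} in uniformly random order; by symmetry P[π(i) > π(j)] = 1/2.
By linearity: E[X] = 435 · (1/2) = C(30, 2) · (1/2) = 435/2 = 435/2 ≈ 217.500000.

E[X] = 435/2 = 217.500000.


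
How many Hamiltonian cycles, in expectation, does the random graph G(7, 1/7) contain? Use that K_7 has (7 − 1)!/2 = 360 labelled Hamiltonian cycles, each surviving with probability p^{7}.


K_7 has (7 − 1)!/2 = 360 labelled Hamiltonian cycles.
For each such Hamiltonian cycle H, let X_H = 1 if all 7 edges of H are present in G. Then P[X_H = 1] = p^{7} = (1/7)^{7} = 1/823543.
By linearity of expectation: E[X] = Σ_H E[X_H] = 360 · p^{7} = 360 · 1/823543 = 360/823543.
Numerically: E[X] ≈ 0.00043714.

E[X] = 360 · (1/7)^{7} = 360/823543 ≈ 0.00043714.


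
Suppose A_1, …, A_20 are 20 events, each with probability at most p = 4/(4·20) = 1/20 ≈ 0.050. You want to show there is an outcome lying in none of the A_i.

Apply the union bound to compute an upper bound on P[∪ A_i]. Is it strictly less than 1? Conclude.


Union bound: P[∪_{i=1}^{20} A_i] ≤ Σ_i P[A_i] ≤ 20·p = 20·(1/20) = 1.
Numerically: 1 ≈ 1.000.
Is 1 < 1? NO.
Since the bound 1 is ≥ 1, the union bound is uninformative here; it does NOT by itself certify existence.

20·p = 1 ≈ 1.000; existence NOT certified by the union bound.


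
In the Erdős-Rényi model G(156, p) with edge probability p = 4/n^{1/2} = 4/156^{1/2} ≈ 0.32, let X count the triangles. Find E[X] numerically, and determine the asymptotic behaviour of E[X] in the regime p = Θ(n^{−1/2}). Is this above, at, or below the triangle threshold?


Number of potential triangles: C(156, 3) = 620620.
Each occurs with probability p³ ≈ (0.32)³ ≈ 3.28468e-02.
By linearity: E[X] = C(156, 3)·p³ ≈ 620620 · 3.28468e-02 ≈ 20385.382.
Since α = 1/2 < 1, p = c/n^{1/2} ≫ 1/n is above the triangle threshold p ~ 1/n. Asymptotically E[X] ~ (c³/6)·n^{3(1−α)} = (4³/6)·n^{1.5} → ∞; triangles are abundant w.h.p.

E[X] ≈ 20385.382; in regime p = Θ(1/n^{1/2}) E[X] diverges (above the triangle threshold p ~ 1/n).


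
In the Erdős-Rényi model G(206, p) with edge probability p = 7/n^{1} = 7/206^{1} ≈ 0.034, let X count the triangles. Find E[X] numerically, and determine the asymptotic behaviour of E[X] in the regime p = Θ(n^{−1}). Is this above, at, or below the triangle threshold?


Number of potential triangles: C(206, 3) = 1435820.
Each occurs with probability p³ ≈ (0.034)³ ≈ 3.92367e-05.
By linearity: E[X] = C(206, 3)·p³ ≈ 1435820 · 3.92367e-05 ≈ 56.337.
Here α = 1, so p = 7/n is exactly at the triangle threshold p ~ 1/n. Asymptotically E[X] → c³/6 = 7³/6 = 343/6 ≈ 57.167, a bounded constant. In this regime the triangle count is asymptotically Poisson(c³/6).

E[X] ≈ 56.337; in regime p = Θ(1/n^{1}) E[X] stays bounded (at the triangle threshold p ~ 1/n).


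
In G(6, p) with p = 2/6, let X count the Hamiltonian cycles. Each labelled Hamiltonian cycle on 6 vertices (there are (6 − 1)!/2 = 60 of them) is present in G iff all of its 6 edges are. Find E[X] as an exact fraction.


K_6 has (6 − 1)!/2 = 60 labelled Hamiltonian cycles.
For each such Hamiltonian cycle H, let X_H = 1 if all 6 edges of H are present in G. Then P[X_H = 1] = p^{6} = (1/3)^{6} = 1/729.
By linearity: E[X] = Σ_H E[X_H] = 60 · p^{6} = 60 · 1/729 = 20/243.
Numerically: E[X] ≈ 0.0823.

E[X] = 60 · (1/3)^{6} = 20/243 ≈ 0.0823.


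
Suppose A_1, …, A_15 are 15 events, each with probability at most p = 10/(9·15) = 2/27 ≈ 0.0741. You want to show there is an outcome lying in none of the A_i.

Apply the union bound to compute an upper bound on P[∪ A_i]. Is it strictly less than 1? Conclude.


Union bound: P[∪_{i=1}^{15} A_i] ≤ Σ_i P[A_i] ≤ 15·p = 15·(2/27) = 10/9.
Numerically: 10/9 ≈ 1.1111.
Is 10/9 < 1? NO.
Since the bound 10/9 is ≥ 1, the union bound is uninformative here; it does NOT by itself certify existence.

15·p = 10/9 ≈ 1.1111; existence NOT certified by the union bound.


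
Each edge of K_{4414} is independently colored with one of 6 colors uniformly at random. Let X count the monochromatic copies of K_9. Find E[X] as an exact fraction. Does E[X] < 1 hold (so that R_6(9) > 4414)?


E[X] = C(4414, 9) · 6^{1 − 36} = 1738535657024887384307025382 · 6^{−35} = 1738535657024887384307025382/1719070799748422591028658176.
As a reduced fraction: E[X] = 869267828512443692153512691/859535399874211295514329088 ≈ 1.0113229.
Is E[X] < 1? NO.
Since E[X] ≥ 1, the first-moment bound is inconclusive at n = 4414; it does NOT by itself certify R_6(9) > 4414.

E[X] = 869267828512443692153512691/859535399874211295514329088 ≈ 1.0113229; E[X] ≥ 1; first-moment method inconclusive here.


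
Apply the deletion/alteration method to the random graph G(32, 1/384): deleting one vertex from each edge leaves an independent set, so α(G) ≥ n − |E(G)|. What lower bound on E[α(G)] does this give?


E[|E(G)|] = C(32, 2)·p = 496 · (1/384) = 31/24.
E[α(G)] ≥ n − E[|E(G)|] = 32 − 31/24 = 737/24.
Numerically: ≈ 30.7083.
(This is only a lower bound; the true E[α(G)] may be larger.)

E[α(G)] ≥ 737/24 ≈ 30.7083.


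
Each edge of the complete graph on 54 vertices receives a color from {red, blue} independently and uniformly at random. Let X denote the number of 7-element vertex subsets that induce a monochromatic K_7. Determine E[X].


Let X = Σ_S X_S over the C(54, 7) = 177100560 subsets S of size 7, where X_S = 1 if the K_7 on S is monochromatic.
For a fixed S, the K_7 on S has C(7, 2) = 21 edges. P[all 21 edges red] = (1/2)^21, and likewise for blue, so P[monochromatic] = 2·(1/2)^21 = 2^{1 − 21} = 1/1048576.
By linearity of expectation: E[X] = C(54, 7) · 2^{1 − 21} = 177100560 · 1/1048576 = 11068785/65536.
Numerically: E[X] ≈ 168.89626.

E[X] = C(54,7)·2^(1−C(7,2)) = 11068785/65536 ≈ 168.89626.


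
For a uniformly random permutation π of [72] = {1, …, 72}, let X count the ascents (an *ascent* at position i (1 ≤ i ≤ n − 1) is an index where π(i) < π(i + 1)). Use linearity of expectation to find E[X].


Write X = Σ X_I over i = 1, …, 71, with X_I the indicator of one ascent.
There are 71 indicators.
For each fixed i, the pair (π(i), π(i+1)) is a uniformly random ordered pair of distinct values from {1, …, 72}; by symmetry P[π(i) < π(i+1)] = 1/2.
By linearity: E[X] = 71 · (1/2) = (72 − 1) · (1/2) = 71/2 ≈ 35.500.

E[X] = 71/2 = 35.500.


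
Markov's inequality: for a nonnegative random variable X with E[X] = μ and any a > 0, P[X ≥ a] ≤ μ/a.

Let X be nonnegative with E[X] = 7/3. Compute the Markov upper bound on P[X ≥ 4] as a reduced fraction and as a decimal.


μ = E[X] = 7/3, a = 4.
Markov: P[X ≥ 4] ≤ μ/a = (7/3)/4 = 7/12.
Numerically: ≈ 0.58333.
(Since a = 4 > μ = 2.33333, the bound 7/12 is < 1 and informative.)

P[X ≥ 4] ≤ 7/12 ≈ 0.58333.


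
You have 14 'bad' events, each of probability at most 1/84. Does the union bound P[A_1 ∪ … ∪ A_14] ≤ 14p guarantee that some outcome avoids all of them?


Union bound: P[∪_{i=1}^{14} A_i] ≤ Σ_i P[A_i] ≤ 14·p = 14·(1/84) = 1/6.
Numerically: 1/6 ≈ 0.166667.
Is 1/6 < 1? YES.
Since P[∪ A_i] ≤ 1/6 < 1, the complement has P[∩ A_i^c] ≥ 1 − 1/6 = 5/6 > 0, so some outcome avoids every A_i.

14·p = 1/6 ≈ 0.166667; existence CERTIFIED by the union bound.


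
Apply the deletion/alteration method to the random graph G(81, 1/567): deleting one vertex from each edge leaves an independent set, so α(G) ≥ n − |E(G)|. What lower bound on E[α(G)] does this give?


E[|E(G)|] = C(81, 2)·p = 3240 · (1/567) = 40/7.
E[α(G)] ≥ n − E[|E(G)|] = 81 − 40/7 = 527/7.
Numerically: ≈ 75.2857.
(This is only a lower bound; the true E[α(G)] may be larger.)

E[α(G)] ≥ 527/7 ≈ 75.2857.


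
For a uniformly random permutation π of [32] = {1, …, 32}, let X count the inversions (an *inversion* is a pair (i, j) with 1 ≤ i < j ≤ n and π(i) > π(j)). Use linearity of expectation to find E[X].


Write X = Σ X_I over the C(32, 2) = 496 pairs i < j, with X_I the indicator of one inversion.
There are 496 indicators.
For each fixed pair i < j, the values π(i) and π(j) are two distinct elements of {1, …, 32} in uniformly random order; by symmetry P[π(i) > π(j)] = 1/2.
By linearity: E[X] = 496 · (1/2) = C(32, 2) · (1/2) = 496/2 = 248 ≈ 248.000.

E[X] = 248 = 248.000.


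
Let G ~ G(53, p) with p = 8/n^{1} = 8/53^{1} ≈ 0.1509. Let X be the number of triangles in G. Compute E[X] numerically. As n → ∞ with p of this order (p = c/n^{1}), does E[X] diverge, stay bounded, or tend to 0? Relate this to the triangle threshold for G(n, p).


Number of potential triangles: C(53, 3) = 23426.
Each occurs with probability p³ ≈ (0.1509)³ ≈ 3.439081e-03.
By linearity: E[X] = C(53, 3)·p³ ≈ 23426 · 3.439081e-03 ≈ 80.5639.
Here α = 1, so p = 8/n is exactly at the triangle threshold p ~ 1/n. Asymptotically E[X] → c³/6 = 8³/6 = 256/3 ≈ 85.3333, a bounded constant. In this regime the triangle count is asymptotically Poisson(c³/6).

E[X] ≈ 80.5639; in regime p = Θ(1/n^{1}) E[X] stays bounded (at the triangle threshold p ~ 1/n).


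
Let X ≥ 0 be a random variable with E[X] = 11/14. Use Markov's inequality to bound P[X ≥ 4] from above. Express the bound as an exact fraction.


μ = E[X] = 11/14, a = 4.
Markov: P[X ≥ 4] ≤ μ/a = (11/14)/4 = 11/56.
Numerically: ≈ 0.1964.
(Since a = 4 > μ = 0.7857, the bound 11/56 is < 1 and informative.)

P[X ≥ 4] ≤ 11/56 ≈ 0.1964.


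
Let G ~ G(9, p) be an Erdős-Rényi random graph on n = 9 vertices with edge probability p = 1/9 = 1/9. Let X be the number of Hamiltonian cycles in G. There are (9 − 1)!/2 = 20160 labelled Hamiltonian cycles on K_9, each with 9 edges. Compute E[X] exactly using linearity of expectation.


K_9 has (9 − 1)!/2 = 20160 labelled Hamiltonian cycles.
For each such Hamiltonian cycle H, let X_H = 1 if all 9 edges of H are present in G. Then P[X_H = 1] = p^{9} = (1/9)^{9} = 1/387420489.
Summing the indicators: E[X] = Σ_H E[X_H] = 20160 · p^{9} = 20160 · 1/387420489 = 2240/43046721.
Numerically: E[X] ≈ 5.204e-05.

E[X] = 20160 · (1/9)^{9} = 2240/43046721 ≈ 5.204e-05.


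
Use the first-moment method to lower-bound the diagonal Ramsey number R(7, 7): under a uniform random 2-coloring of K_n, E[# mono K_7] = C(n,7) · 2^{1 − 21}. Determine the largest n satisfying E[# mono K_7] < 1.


We need C(n, 7) · 2^{1 − 21} < 1, i.e. C(n, 7) < 2^{21 − 1} = 1048576.
Check values of n near the boundary:
  n = 25: C(25, 7) = 480700; 480700 < 1048576? YES
  n = 26: C(26, 7) = 657800; 657800 < 1048576? YES
  n = 27: C(27, 7) = 888030; 888030 < 1048576? YES
  n = 28: C(28, 7) = 1184040; 1184040 < 1048576? NO
The largest n with C(n, 7) < 1048576 is n = 27 (where E[X] = 444015/524288 ≈ 0.847). Hence R(7, 7) > 27, i.e. R(7, 7) ≥ 28.

Largest n = 27; hence R(7, 7) > 27.


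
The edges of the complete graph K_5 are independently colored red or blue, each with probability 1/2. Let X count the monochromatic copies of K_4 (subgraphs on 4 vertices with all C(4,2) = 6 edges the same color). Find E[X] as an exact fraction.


Let X = Σ_S X_S over the C(5, 4) = 5 subsets S of size 4, where X_S = 1 if the K_4 on S is monochromatic.
For a fixed S, the K_4 on S has C(4, 2) = 6 edges. P[all 6 edges red] = (1/2)^6, and likewise for blue, so P[monochromatic] = 2·(1/2)^6 = 2^{1 − 6} = 1/32.
Summing: E[X] = C(5, 4) · 2^{1 − 6} = 5 · 1/32 = 5/32.
Numerically: E[X] ≈ 0.15625.

E[X] = C(5,4)·2^(1−C(4,2)) = 5/32 ≈ 0.15625.


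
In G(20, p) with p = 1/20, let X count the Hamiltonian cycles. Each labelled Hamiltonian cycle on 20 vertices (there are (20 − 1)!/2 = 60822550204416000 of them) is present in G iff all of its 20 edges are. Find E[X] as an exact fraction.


K_20 has (20 − 1)!/2 = 60822550204416000 labelled Hamiltonian cycles.
For each such Hamiltonian cycle H, let X_H = 1 if all 20 edges of H are present in G. Then P[X_H = 1] = p^{20} = (1/20)^{20} = 1/104857600000000000000000000.
By linearity of expectation: E[X] = Σ_H E[X_H] = 60822550204416000 · p^{20} = 60822550204416000 · 1/104857600000000000000000000 = 14849255421/25600000000000000000.
Numerically: E[X] ≈ 5.8e-10.

E[X] = 60822550204416000 · (1/20)^{20} = 14849255421/25600000000000000000 ≈ 5.8e-10.


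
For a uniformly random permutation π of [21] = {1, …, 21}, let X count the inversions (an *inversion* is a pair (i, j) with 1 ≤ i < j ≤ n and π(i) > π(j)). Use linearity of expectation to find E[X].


Write X = Σ X_I over the C(21, 2) = 210 pairs i < j, with X_I the indicator of one inversion.
There are 210 indicators.
For each fixed pair i < j, the values π(i) and π(j) are two distinct elements of {1, …, 21} in uniformly random order; by symmetry P[π(i) > π(j)] = 1/2.
By linearity: E[X] = 210 · (1/2) = C(21, 2) · (1/2) = 210/2 = 105 ≈ 105.0000.

E[X] = 105 = 105.0000.


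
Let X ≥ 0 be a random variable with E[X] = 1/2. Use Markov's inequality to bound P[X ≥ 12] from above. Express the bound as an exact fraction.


μ = E[X] = 1/2, a = 12.
Markov: P[X ≥ 12] ≤ μ/a = (1/2)/12 = 1/24.
Numerically: ≈ 0.042.
(Since a = 12 > μ = 0.500, the bound 1/24 is < 1 and informative.)

P[X ≥ 12] ≤ 1/24 ≈ 0.042.


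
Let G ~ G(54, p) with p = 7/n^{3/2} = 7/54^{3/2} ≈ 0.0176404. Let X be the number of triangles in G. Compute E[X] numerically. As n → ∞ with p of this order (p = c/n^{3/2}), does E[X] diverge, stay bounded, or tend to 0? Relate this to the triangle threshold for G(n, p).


Number of potential triangles: C(54, 3) = 24804.
Each occurs with probability p³ ≈ (0.0176404)³ ≈ 5.48936616e-06.
By linearity: E[X] = C(54, 3)·p³ ≈ 24804 · 5.48936616e-06 ≈ 0.136158.
Since α = 3/2 > 1, p = c/n^{3/2} = o(1/n) is below the triangle threshold p ~ 1/n. Asymptotically E[X] ~ (c³/6)·n^{3(1−α)} = (7³/6)·n^{-1.5} → 0, so by Markov's inequality G has no triangles w.h.p.

E[X] ≈ 0.136158; in regime p = Θ(1/n^{3/2}) E[X] tends to 0 (below the triangle threshold p ~ 1/n).


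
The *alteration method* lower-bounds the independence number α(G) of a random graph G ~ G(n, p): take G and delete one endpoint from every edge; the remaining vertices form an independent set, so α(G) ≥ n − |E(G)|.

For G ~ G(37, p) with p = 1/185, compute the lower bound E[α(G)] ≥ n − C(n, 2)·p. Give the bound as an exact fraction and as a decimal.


E[|E(G)|] = C(37, 2)·p = 666 · (1/185) = 18/5.
E[α(G)] ≥ n − E[|E(G)|] = 37 − 18/5 = 167/5.
Numerically: ≈ 33.40000.
(This is only a lower bound; the true E[α(G)] may be larger.)

E[α(G)] ≥ 167/5 ≈ 33.40000.


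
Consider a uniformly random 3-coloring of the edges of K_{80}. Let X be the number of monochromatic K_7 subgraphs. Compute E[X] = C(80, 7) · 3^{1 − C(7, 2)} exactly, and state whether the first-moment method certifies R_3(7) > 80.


E[X] = C(80, 7) · 3^{1 − 21} = 3176716400 · 3^{−20} = 3176716400/3486784401.
As a reduced fraction: E[X] = 3176716400/3486784401 ≈ 0.911.
Is E[X] < 1? YES.
Since E[X] < 1, there exists a 3-coloring of K_{80} with no monochromatic K_7; hence R_3(7) > 80.

E[X] = 3176716400/3486784401 ≈ 0.911; E[X] < 1, so R_3(7) > 80.


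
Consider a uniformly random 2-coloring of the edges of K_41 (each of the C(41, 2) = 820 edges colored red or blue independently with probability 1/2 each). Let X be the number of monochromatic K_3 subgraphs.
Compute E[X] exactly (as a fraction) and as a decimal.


Let X = Σ_S X_S over the C(41, 3) = 10660 subsets S of size 3, where X_S = 1 if the K_3 on S is monochromatic.
For a fixed S, the K_3 on S has C(3, 2) = 3 edges. P[all 3 edges red] = (1/2)^3, and likewise for blue, so P[monochromatic] = 2·(1/2)^3 = 2^{1 − 3} = 1/4.
By linearity of expectation: E[X] = C(41, 3) · 2^{1 − 3} = 10660 · 1/4 = 2665.
Numerically: E[X] ≈ 2665.0000.

E[X] = C(41,3)·2^(1−C(3,2)) = 2665 ≈ 2665.0000.


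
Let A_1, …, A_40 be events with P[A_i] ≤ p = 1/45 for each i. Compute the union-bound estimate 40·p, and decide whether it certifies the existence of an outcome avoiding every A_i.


Union bound: P[∪_{i=1}^{40} A_i] ≤ Σ_i P[A_i] ≤ 40·p = 40·(1/45) = 8/9.
Numerically: 8/9 ≈ 0.88889.
Is 8/9 < 1? YES.
Since P[∪ A_i] ≤ 8/9 < 1, the complement has P[∩ A_i^c] ≥ 1 − 8/9 = 1/9 > 0, so some outcome avoids every A_i.

40·p = 8/9 ≈ 0.88889; existence CERTIFIED by the union bound.


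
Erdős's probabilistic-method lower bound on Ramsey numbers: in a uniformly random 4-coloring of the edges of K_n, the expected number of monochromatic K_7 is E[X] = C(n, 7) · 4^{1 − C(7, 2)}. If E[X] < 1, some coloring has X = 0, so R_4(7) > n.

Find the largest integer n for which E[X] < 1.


We need C(n, 7) · 4^{1 − 21} < 1, i.e. C(n, 7) < 4^{21 − 1} = 1099511627776.
Check values of n near the boundary:
  n = 179: C(179, 7) = 1037437234460; 1037437234460 < 1099511627776? YES
  n = 180: C(180, 7) = 1079414463600; 1079414463600 < 1099511627776? YES
  n = 181: C(181, 7) = 1122839183400; 1122839183400 < 1099511627776? NO
  n = 182: C(182, 7) = 1167752750736; 1167752750736 < 1099511627776? NO
The largest n with C(n, 7) < 1099511627776 is n = 180 (where E[X] = 67463403975/68719476736 ≈ 0.98172). Hence R_4(7) > 180, i.e. R_4(7) ≥ 181.

Largest n = 180; hence R_4(7) > 180.


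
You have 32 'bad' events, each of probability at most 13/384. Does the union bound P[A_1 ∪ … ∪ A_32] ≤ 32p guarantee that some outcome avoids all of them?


Union bound: P[∪_{i=1}^{32} A_i] ≤ Σ_i P[A_i] ≤ 32·p = 32·(13/384) = 13/12.
Numerically: 13/12 ≈ 1.0833333.
Is 13/12 < 1? NO.
Since the bound 13/12 is ≥ 1, the union bound is uninformative here; it does NOT by itself certify existence.

32·p = 13/12 ≈ 1.0833333; existence NOT certified by the union bound.


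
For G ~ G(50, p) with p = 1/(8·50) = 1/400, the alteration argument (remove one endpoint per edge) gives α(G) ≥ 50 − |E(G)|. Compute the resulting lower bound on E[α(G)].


E[|E(G)|] = C(50, 2)·p = 1225 · (1/400) = 49/16.
E[α(G)] ≥ n − E[|E(G)|] = 50 − 49/16 = 751/16.
Numerically: ≈ 46.9375.
(This is only a lower bound; the true E[α(G)] may be larger.)

E[α(G)] ≥ 751/16 ≈ 46.9375.


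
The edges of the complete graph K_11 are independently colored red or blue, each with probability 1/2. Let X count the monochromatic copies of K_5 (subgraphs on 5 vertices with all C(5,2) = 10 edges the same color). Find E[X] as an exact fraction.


Let X = Σ_S X_S over the C(11, 5) = 462 subsets S of size 5, where X_S = 1 if the K_5 on S is monochromatic.
For a fixed S, the K_5 on S has C(5, 2) = 10 edges. P[all 10 edges red] = (1/2)^10, and likewise for blue, so P[monochromatic] = 2·(1/2)^10 = 2^{1 − 10} = 1/512.
By linearity of expectation: E[X] = C(11, 5) · 2^{1 − 10} = 462 · 1/512 = 231/256.
Numerically: E[X] ≈ 0.90234.

E[X] = C(11,5)·2^(1−C(5,2)) = 231/256 ≈ 0.90234.


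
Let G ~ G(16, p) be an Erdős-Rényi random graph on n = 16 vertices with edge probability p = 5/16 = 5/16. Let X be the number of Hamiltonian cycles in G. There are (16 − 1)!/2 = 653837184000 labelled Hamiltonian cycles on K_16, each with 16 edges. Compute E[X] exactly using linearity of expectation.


K_16 has (16 − 1)!/2 = 653837184000 labelled Hamiltonian cycles.
For each such Hamiltonian cycle H, let X_H = 1 if all 16 edges of H are present in G. Then P[X_H = 1] = p^{16} = (5/16)^{16} = 152587890625/18446744073709551616.
By linearity of expectation: E[X] = Σ_H E[X_H] = 653837184000 · p^{16} = 653837184000 · 152587890625/18446744073709551616 = 97429332733154296875/18014398509481984.
Numerically: E[X] ≈ 5408.4.

E[X] = 653837184000 · (5/16)^{16} = 97429332733154296875/18014398509481984 ≈ 5408.4.


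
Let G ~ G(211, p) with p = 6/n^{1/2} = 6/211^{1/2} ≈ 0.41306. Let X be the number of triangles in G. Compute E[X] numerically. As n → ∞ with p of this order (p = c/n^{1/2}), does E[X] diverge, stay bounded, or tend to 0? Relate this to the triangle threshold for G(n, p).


Number of potential triangles: C(211, 3) = 1543465.
Each occurs with probability p³ ≈ (0.41306)³ ≈ 7.0474186e-02.
By linearity: E[X] = C(211, 3)·p³ ≈ 1543465 · 7.0474186e-02 ≈ 108774.43946.
Since α = 1/2 < 1, p = c/n^{1/2} ≫ 1/n is above the triangle threshold p ~ 1/n. Asymptotically E[X] ~ (c³/6)·n^{3(1−α)} = (6³/6)·n^{1.5} → ∞; triangles are abundant w.h.p.

E[X] ≈ 108774.43946; in regime p = Θ(1/n^{1/2}) E[X] diverges (above the triangle threshold p ~ 1/n).


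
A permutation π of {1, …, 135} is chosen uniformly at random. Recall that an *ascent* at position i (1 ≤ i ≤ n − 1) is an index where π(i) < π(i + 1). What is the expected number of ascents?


Write X = Σ X_I over i = 1, …, 134, with X_I the indicator of one ascent.
There are 134 indicators.
For each fixed i, the pair (π(i), π(i+1)) is a uniformly random ordered pair of distinct values from {1, …, 135}; by symmetry P[π(i) < π(i+1)] = 1/2.
By linearity: E[X] = 134 · (1/2) = (135 − 1) · (1/2) = 67 ≈ 67.00000.

E[X] = 67 = 67.00000.


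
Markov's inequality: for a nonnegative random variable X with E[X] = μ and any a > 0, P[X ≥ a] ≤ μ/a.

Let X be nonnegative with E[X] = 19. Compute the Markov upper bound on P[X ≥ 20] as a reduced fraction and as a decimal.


μ = E[X] = 19, a = 20.
Markov: P[X ≥ 20] ≤ μ/a = (19)/20 = 19/20.
Numerically: ≈ 0.9500.
(Since a = 20 > μ = 19.0000, the bound 19/20 is < 1 and informative.)

P[X ≥ 20] ≤ 19/20 ≈ 0.9500.


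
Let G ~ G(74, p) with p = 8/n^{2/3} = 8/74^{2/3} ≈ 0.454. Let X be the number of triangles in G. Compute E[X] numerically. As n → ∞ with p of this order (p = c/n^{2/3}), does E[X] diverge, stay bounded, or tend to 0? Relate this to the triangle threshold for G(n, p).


Number of potential triangles: C(74, 3) = 64824.
Each occurs with probability p³ ≈ (0.454)³ ≈ 9.34989e-02.
By linearity: E[X] = C(74, 3)·p³ ≈ 64824 · 9.34989e-02 ≈ 6060.973.
Since α = 2/3 < 1, p = c/n^{2/3} ≫ 1/n is above the triangle threshold p ~ 1/n. Asymptotically E[X] ~ (c³/6)·n^{3(1−α)} = (8³/6)·n^{1} → ∞; triangles are abundant w.h.p.

E[X] ≈ 6060.973; in regime p = Θ(1/n^{2/3}) E[X] diverges (above the triangle threshold p ~ 1/n).


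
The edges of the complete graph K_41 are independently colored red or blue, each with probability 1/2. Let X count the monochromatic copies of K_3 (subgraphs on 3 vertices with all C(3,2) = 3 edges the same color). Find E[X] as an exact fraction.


Let X = Σ_S X_S over the C(41, 3) = 10660 subsets S of size 3, where X_S = 1 if the K_3 on S is monochromatic.
For a fixed S, the K_3 on S has C(3, 2) = 3 edges. P[all 3 edges red] = (1/2)^3, and likewise for blue, so P[monochromatic] = 2·(1/2)^3 = 2^{1 − 3} = 1/4.
By linearity: E[X] = C(41, 3) · 2^{1 − 3} = 10660 · 1/4 = 2665.
Numerically: E[X] ≈ 2665.000000.

E[X] = C(41,3)·2^(1−C(3,2)) = 2665 ≈ 2665.000000.


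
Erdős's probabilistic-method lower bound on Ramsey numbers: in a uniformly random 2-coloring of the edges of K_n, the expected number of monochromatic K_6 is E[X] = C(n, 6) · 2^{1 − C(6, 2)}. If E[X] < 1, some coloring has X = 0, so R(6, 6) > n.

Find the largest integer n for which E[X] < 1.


We need C(n, 6) · 2^{1 − 15} < 1, i.e. C(n, 6) < 2^{15 − 1} = 16384.
Check values of n near the boundary:
  n = 13: C(13, 6) = 1716; 1716 < 16384? YES
  n = 14: C(14, 6) = 3003; 3003 < 16384? YES
  n = 15: C(15, 6) = 5005; 5005 < 16384? YES
  n = 16: C(16, 6) = 8008; 8008 < 16384? YES
  n = 17: C(17, 6) = 12376; 12376 < 16384? YES
  n = 18: C(18, 6) = 18564; 18564 < 16384? NO
The largest n with C(n, 6) < 16384 is n = 17 (where E[X] = 1547/2048 ≈ 0.7554). Hence R(6, 6) > 17, i.e. R(6, 6) ≥ 18.

Largest n = 17; hence R(6, 6) > 17.


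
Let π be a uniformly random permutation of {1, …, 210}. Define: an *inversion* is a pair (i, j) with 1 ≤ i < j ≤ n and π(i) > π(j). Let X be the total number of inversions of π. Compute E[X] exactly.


Write X = Σ X_I over the C(210, 2) = 21945 pairs i < j, with X_I the indicator of one inversion.
There are 21945 indicators.
For each fixed pair i < j, the values π(i) and π(j) are two distinct elements of {1, …, 210} in uniformly random order; by symmetry P[π(i) > π(j)] = 1/2.
By linearity: E[X] = 21945 · (1/2) = C(210, 2) · (1/2) = 21945/2 = 21945/2 ≈ 10972.50000.

E[X] = 21945/2 = 10972.50000.


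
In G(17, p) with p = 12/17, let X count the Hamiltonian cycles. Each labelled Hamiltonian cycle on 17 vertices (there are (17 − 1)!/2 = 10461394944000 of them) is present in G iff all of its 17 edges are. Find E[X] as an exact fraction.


K_17 has (17 − 1)!/2 = 10461394944000 labelled Hamiltonian cycles.
For each such Hamiltonian cycle H, let X_H = 1 if all 17 edges of H are present in G. Then P[X_H = 1] = p^{17} = (12/17)^{17} = 2218611106740436992/827240261886336764177.
By linearity of expectation: E[X] = Σ_H E[X_H] = 10461394944000 · p^{17} = 10461394944000 · 2218611106740436992/827240261886336764177 = 23209767014756651868459368448000/827240261886336764177.
Numerically: E[X] ≈ 2.80569e+10.

E[X] = 10461394944000 · (12/17)^{17} = 23209767014756651868459368448000/827240261886336764177 ≈ 2.80569e+10.


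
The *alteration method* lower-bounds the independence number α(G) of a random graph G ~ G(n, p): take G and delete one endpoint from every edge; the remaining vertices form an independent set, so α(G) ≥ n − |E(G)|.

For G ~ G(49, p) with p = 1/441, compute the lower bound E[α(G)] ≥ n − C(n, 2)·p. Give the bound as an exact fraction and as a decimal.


E[|E(G)|] = C(49, 2)·p = 1176 · (1/441) = 8/3.
E[α(G)] ≥ n − E[|E(G)|] = 49 − 8/3 = 139/3.
Numerically: ≈ 46.33333.
(This is only a lower bound; the true E[α(G)] may be larger.)

E[α(G)] ≥ 139/3 ≈ 46.33333.


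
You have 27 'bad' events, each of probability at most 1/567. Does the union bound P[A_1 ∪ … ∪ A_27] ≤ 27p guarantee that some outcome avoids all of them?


Union bound: P[∪_{i=1}^{27} A_i] ≤ Σ_i P[A_i] ≤ 27·p = 27·(1/567) = 1/21.
Numerically: 1/21 ≈ 0.0476190.
Is 1/21 < 1? YES.
Since P[∪ A_i] ≤ 1/21 < 1, the complement has P[∩ A_i^c] ≥ 1 − 1/21 = 20/21 > 0, so some outcome avoids every A_i.

27·p = 1/21 ≈ 0.0476190; existence CERTIFIED by the union bound.


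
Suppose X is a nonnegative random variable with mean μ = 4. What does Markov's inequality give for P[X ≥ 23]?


μ = E[X] = 4, a = 23.
Markov: P[X ≥ 23] ≤ μ/a = (4)/23 = 4/23.
Numerically: ≈ 0.1739.
(Since a = 23 > μ = 4.0000, the bound 4/23 is < 1 and informative.)

P[X ≥ 23] ≤ 4/23 ≈ 0.1739.


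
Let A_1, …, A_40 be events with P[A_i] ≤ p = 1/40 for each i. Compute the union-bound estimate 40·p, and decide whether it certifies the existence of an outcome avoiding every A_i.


Union bound: P[∪_{i=1}^{40} A_i] ≤ Σ_i P[A_i] ≤ 40·p = 40·(1/40) = 1.
Numerically: 1 ≈ 1.0000000.
Is 1 < 1? NO.
Since the bound 1 is ≥ 1, the union bound is uninformative here; it does NOT by itself certify existence.

40·p = 1 ≈ 1.0000000; existence NOT certified by the union bound.


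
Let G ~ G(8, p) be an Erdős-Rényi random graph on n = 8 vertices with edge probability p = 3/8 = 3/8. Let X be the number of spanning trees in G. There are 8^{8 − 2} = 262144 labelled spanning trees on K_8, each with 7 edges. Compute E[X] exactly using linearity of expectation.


K_8 has 8^{8 − 2} = 262144 labelled spanning trees.
For each such spanning tree H, let X_H = 1 if all 7 edges of H are present in G. Then P[X_H = 1] = p^{7} = (3/8)^{7} = 2187/2097152.
By linearity of expectation: E[X] = Σ_H E[X_H] = 262144 · p^{7} = 262144 · 2187/2097152 = 2187/8.
Numerically: E[X] ≈ 273.

E[X] = 262144 · (3/8)^{7} = 2187/8 ≈ 273.


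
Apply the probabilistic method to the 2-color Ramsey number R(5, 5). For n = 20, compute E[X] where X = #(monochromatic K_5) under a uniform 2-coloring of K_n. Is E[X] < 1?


E[X] = C(20, 5) · 2^{1 − 10} = 15504 · 2^{−9} = 15504/512.
As a reduced fraction: E[X] = 969/32 ≈ 30.281.
Is E[X] < 1? NO.
Since E[X] ≥ 1, the first-moment bound is inconclusive at n = 20; it does NOT by itself certify R(5, 5) > 20.

E[X] = 969/32 ≈ 30.281; E[X] ≥ 1; first-moment method inconclusive here.


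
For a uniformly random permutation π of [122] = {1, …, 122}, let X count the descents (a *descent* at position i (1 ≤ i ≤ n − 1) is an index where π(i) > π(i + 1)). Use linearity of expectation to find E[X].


Write X = Σ X_I over i = 1, …, 121, with X_I the indicator of one descent.
There are 121 indicators.
For each fixed i, the pair (π(i), π(i+1)) is a uniformly random ordered pair of distinct values from {1, …, 122}; by symmetry P[π(i) > π(i+1)] = 1/2.
By linearity: E[X] = 121 · (1/2) = (122 − 1) · (1/2) = 121/2 ≈ 60.50000.

E[X] = 121/2 = 60.50000.


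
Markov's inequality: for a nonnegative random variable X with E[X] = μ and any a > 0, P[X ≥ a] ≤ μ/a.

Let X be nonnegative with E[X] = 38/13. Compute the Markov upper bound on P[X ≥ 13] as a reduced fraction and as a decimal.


μ = E[X] = 38/13, a = 13.
Markov: P[X ≥ 13] ≤ μ/a = (38/13)/13 = 38/169.
Numerically: ≈ 0.22485.
(Since a = 13 > μ = 2.92308, the bound 38/169 is < 1 and informative.)

P[X ≥ 13] ≤ 38/169 ≈ 0.22485.


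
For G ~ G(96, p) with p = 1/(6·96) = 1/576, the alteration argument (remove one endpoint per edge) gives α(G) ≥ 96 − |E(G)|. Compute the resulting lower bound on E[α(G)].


E[|E(G)|] = C(96, 2)·p = 4560 · (1/576) = 95/12.
E[α(G)] ≥ n − E[|E(G)|] = 96 − 95/12 = 1057/12.
Numerically: ≈ 88.083.
(This is only a lower bound; the true E[α(G)] may be larger.)

E[α(G)] ≥ 1057/12 ≈ 88.083.


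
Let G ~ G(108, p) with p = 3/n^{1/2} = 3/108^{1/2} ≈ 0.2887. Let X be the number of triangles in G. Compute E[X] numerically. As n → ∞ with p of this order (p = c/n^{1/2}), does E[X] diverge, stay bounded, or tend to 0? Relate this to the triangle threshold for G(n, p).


Number of potential triangles: C(108, 3) = 204156.
Each occurs with probability p³ ≈ (0.2887)³ ≈ 2.405626e-02.
By linearity: E[X] = C(108, 3)·p³ ≈ 204156 · 2.405626e-02 ≈ 4911.2301.
Since α = 1/2 < 1, p = c/n^{1/2} ≫ 1/n is above the triangle threshold p ~ 1/n. Asymptotically E[X] ~ (c³/6)·n^{3(1−α)} = (3³/6)·n^{1.5} → ∞; triangles are abundant w.h.p.

E[X] ≈ 4911.2301; in regime p = Θ(1/n^{1/2}) E[X] diverges (above the triangle threshold p ~ 1/n).


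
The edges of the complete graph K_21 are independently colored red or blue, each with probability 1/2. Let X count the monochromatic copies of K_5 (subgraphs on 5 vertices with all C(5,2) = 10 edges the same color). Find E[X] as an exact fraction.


Let X = Σ_S X_S over the C(21, 5) = 20349 subsets S of size 5, where X_S = 1 if the K_5 on S is monochromatic.
For a fixed S, the K_5 on S has C(5, 2) = 10 edges. P[all 10 edges red] = (1/2)^10, and likewise for blue, so P[monochromatic] = 2·(1/2)^10 = 2^{1 − 10} = 1/512.
Summing: E[X] = C(21, 5) · 2^{1 − 10} = 20349 · 1/512 = 20349/512.
Numerically: E[X] ≈ 39.7441.

E[X] = C(21,5)·2^(1−C(5,2)) = 20349/512 ≈ 39.7441.


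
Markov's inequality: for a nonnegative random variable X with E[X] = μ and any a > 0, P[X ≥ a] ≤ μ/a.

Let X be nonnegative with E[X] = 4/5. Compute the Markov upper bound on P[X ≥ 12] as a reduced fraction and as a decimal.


μ = E[X] = 4/5, a = 12.
Markov: P[X ≥ 12] ≤ μ/a = (4/5)/12 = 1/15.
Numerically: ≈ 0.067.
(Since a = 12 > μ = 0.800, the bound 1/15 is < 1 and informative.)

P[X ≥ 12] ≤ 1/15 ≈ 0.067.


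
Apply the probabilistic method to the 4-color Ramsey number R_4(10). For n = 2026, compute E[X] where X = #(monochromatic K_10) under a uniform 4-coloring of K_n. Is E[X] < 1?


E[X] = C(2026, 10) · 4^{1 − 45} = 314029205130126398094885285 · 4^{−44} = 314029205130126398094885285/309485009821345068724781056.
As a reduced fraction: E[X] = 314029205130126398094885285/309485009821345068724781056 ≈ 1.014683.
Is E[X] < 1? NO.
Since E[X] ≥ 1, the first-moment bound is inconclusive at n = 2026; it does NOT by itself certify R_4(10) > 2026.

E[X] = 314029205130126398094885285/309485009821345068724781056 ≈ 1.014683; E[X] ≥ 1; first-moment method inconclusive here.


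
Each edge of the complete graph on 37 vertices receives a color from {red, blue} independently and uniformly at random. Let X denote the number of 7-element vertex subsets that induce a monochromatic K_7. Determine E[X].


Let X = Σ_S X_S over the C(37, 7) = 10295472 subsets S of size 7, where X_S = 1 if the K_7 on S is monochromatic.
For a fixed S, the K_7 on S has C(7, 2) = 21 edges. P[all 21 edges red] = (1/2)^21, and likewise for blue, so P[monochromatic] = 2·(1/2)^21 = 2^{1 − 21} = 1/1048576.
Summing: E[X] = C(37, 7) · 2^{1 − 21} = 10295472 · 1/1048576 = 643467/65536.
Numerically: E[X] ≈ 9.8185.

E[X] = C(37,7)·2^(1−C(7,2)) = 643467/65536 ≈ 9.8185.


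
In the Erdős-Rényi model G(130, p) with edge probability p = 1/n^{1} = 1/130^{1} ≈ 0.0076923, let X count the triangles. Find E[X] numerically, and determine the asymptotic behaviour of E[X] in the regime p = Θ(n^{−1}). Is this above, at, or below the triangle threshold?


Number of potential triangles: C(130, 3) = 357760.
Each occurs with probability p³ ≈ (0.0076923)³ ≈ 4.5516614e-07.
By linearity: E[X] = C(130, 3)·p³ ≈ 357760 · 4.5516614e-07 ≈ 0.16284.
Here α = 1, so p = 1/n is exactly at the triangle threshold p ~ 1/n. Asymptotically E[X] → c³/6 = 1³/6 = 1/6 ≈ 0.16667, a bounded constant. In this regime the triangle count is asymptotically Poisson(c³/6).

E[X] ≈ 0.16284; in regime p = Θ(1/n^{1}) E[X] stays bounded (at the triangle threshold p ~ 1/n).


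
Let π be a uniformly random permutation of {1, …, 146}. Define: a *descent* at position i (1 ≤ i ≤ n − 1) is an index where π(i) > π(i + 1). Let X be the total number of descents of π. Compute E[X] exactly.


Write X = Σ X_I over i = 1, …, 145, with X_I the indicator of one descent.
There are 145 indicators.
For each fixed i, the pair (π(i), π(i+1)) is a uniformly random ordered pair of distinct values from {1, …, 146}; by symmetry P[π(i) > π(i+1)] = 1/2.
By linearity: E[X] = 145 · (1/2) = (146 − 1) · (1/2) = 145/2 ≈ 72.5000.

E[X] = 145/2 = 72.5000.


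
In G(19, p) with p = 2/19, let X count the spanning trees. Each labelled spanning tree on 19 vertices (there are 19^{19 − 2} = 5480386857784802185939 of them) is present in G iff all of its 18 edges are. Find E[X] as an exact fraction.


K_19 has 19^{19 − 2} = 5480386857784802185939 labelled spanning trees.
For each such spanning tree H, let X_H = 1 if all 18 edges of H are present in G. Then P[X_H = 1] = p^{18} = (2/19)^{18} = 262144/104127350297911241532841.
Summing the indicators: E[X] = Σ_H E[X_H] = 5480386857784802185939 · p^{18} = 5480386857784802185939 · 262144/104127350297911241532841 = 262144/19.
Numerically: E[X] ≈ 1.38e+04.

E[X] = 5480386857784802185939 · (2/19)^{18} = 262144/19 ≈ 1.38e+04.


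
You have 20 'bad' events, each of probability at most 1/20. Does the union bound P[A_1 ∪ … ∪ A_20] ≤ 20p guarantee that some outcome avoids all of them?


Union bound: P[∪_{i=1}^{20} A_i] ≤ Σ_i P[A_i] ≤ 20·p = 20·(1/20) = 1.
Numerically: 1 ≈ 1.0000000.
Is 1 < 1? NO.
Since the bound 1 is ≥ 1, the union bound is uninformative here; it does NOT by itself certify existence.

20·p = 1 ≈ 1.0000000; existence NOT certified by the union bound.


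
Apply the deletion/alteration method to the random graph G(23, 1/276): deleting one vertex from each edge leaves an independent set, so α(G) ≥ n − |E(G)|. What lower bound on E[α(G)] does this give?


E[|E(G)|] = C(23, 2)·p = 253 · (1/276) = 11/12.
E[α(G)] ≥ n − E[|E(G)|] = 23 − 11/12 = 265/12.
Numerically: ≈ 22.08333.
(This is only a lower bound; the true E[α(G)] may be larger.)

E[α(G)] ≥ 265/12 ≈ 22.08333.


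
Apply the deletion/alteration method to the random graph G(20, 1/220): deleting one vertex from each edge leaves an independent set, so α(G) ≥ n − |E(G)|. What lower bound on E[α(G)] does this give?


E[|E(G)|] = C(20, 2)·p = 190 · (1/220) = 19/22.
E[α(G)] ≥ n − E[|E(G)|] = 20 − 19/22 = 421/22.
Numerically: ≈ 19.1364.
(This is only a lower bound; the true E[α(G)] may be larger.)

E[α(G)] ≥ 421/22 ≈ 19.1364.


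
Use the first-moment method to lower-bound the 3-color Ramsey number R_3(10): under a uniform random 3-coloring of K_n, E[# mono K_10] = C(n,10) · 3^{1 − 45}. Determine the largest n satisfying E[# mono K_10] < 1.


We need C(n, 10) · 3^{1 − 45} < 1, i.e. C(n, 10) < 3^{45 − 1} = 984770902183611232881.
Check values of n near the boundary:
  n = 569: C(569, 10) = 905357721286137524328; 905357721286137524328 < 984770902183611232881? YES
  n = 570: C(570, 10) = 921524823451961408691; 921524823451961408691 < 984770902183611232881? YES
  n = 571: C(571, 10) = 937951290893172842001; 937951290893172842001 < 984770902183611232881? YES
  n = 572: C(572, 10) = 954640815642161682606; 954640815642161682606 < 984770902183611232881? YES
  n = 573: C(573, 10) = 971597135635805762226; 971597135635805762226 < 984770902183611232881? YES
  n = 574: C(574, 10) = 988824035203816502691; 988824035203816502691 < 984770902183611232881? NO
  n = 575: C(575, 10) = 1006325345561406175305; 1006325345561406175305 < 984770902183611232881? NO
  n = 576: C(576, 10) = 1024104945306307344480; 1024104945306307344480 < 984770902183611232881? NO
The largest n with C(n, 10) < 984770902183611232881 is n = 573 (where E[X] = 35985079097622435638/36472996377170786403 ≈ 0.98662). Hence R_3(10) > 573, i.e. R_3(10) ≥ 574.

Largest n = 573; hence R_3(10) > 573.
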